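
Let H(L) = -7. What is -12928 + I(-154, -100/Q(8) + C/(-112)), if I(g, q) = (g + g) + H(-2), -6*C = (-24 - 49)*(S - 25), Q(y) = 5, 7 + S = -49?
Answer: -13243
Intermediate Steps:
S = -56 (S = -7 - 49 = -56)
C = -1971/2 (C = -(-24 - 49)*(-56 - 25)/6 = -(-73)*(-81)/6 = -1/6*5913 = -1971/2 ≈ -985.50)
I(g, q) = -7 + 2*g (I(g, q) = (g + g) - 7 = 2*g - 7 = -7 + 2*g)
-12928 + I(-154, -100/Q(8) + C/(-112)) = -12928 + (-7 + 2*(-154)) = -12928 + (-7 - 308) = -12928 - 315 = -13243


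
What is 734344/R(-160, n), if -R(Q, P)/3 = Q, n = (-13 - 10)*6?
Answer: 91793/60 ≈ 1529.9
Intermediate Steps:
n = -138 (n = -23*6 = -138)
R(Q, P) = -3*Q
734344/R(-160, n) = 734344/((-3*(-160))) = 734344/480 = 734344*(1/480) = 91793/60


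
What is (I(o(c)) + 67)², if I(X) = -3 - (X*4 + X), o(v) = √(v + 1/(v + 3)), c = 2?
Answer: (64 - √55)² ≈ 3201.7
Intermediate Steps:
o(v) = √(v + 1/(3 + v))
I(X) = -3 - 5*X (I(X) = -3 - (4*X + X) = -3 - 5*X)
(I(o(c)) + 67)² = ((-3 - 5*√(1 + 2*(3 + 2))/√(3 + 2)) + 67)² = ((-3 - 5*√5*√(1 + 2*5)/5) + 67)² = ((-3 - 5*√5*√(1 + 10)/5) + 67)² = ((-3 - 5*√55/5) + 67)² = ((-3 - √55) + 67)² = (64 - √55)²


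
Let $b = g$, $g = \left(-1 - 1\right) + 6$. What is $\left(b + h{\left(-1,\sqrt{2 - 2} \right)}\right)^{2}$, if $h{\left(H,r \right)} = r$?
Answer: $16$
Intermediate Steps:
$g = 4$ ($g = -2 + 6 = 4$)
$b = 4$
$\left(b + h{\left(-1,\sqrt{2 - 2} \right)}\right)^{2} = \left(4 + \sqrt{2 - 2}\right)^{2} = \left(4 + \sqrt{0}\right)^{2} = \left(4 + 0\right)^{2} = 4^{2} = 16$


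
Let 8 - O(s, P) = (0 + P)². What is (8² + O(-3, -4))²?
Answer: 3136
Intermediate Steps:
O(s, P) = 8 - P² (O(s, P) = 8 - (0 + P)² = 8 - P²)
(8² + O(-3, -4))² = (8² + (8 - 1*(-4)²))² = (64 + (8 - 1*16))² = (64 + (8 - 16))² = (64 - 8)² = 56² = 3136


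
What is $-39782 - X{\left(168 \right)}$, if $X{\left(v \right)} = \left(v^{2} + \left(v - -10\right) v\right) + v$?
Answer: $-98078$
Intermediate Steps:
$X{\left(v \right)} = v + v^{2} + v \left(10 + v\right)$ ($X{\left(v \right)} = \left(v^{2} + \left(v + 10\right) v\right) + v = \left(v^{2} + \left(10 + v\right) v\right) + v = \left(v^{2} + v \left(10 + v\right)\right) + v = v + v^{2} + v \left(10 + v\right)$)
$-39782 - X{\left(168 \right)} = -39782 - 168 \left(11 + 2 \cdot 168\right) = -39782 - 168 \left(11 + 336\right) = -39782 - 168 \cdot 347 = -39782 - 58296 = -98078$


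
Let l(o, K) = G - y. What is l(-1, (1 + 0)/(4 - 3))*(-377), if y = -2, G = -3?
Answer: 377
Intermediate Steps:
l(o, K) = -1 (l(o, K) = -3 - 1*(-2) = -3 + 2 = -1)
l(-1, (1 + 0)/(4 - 3))*(-377) = -1*(-377) = 377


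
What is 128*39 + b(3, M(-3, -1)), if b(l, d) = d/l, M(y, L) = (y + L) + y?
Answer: 14969/3 ≈ 4989.7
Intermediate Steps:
M(y, L) = L + 2*y (M(y, L) = (L + y) + y = L + 2*y)
128*39 + b(3, M(-3, -1)) = 128*39 + (-1 + 2*(-3))/3 = 4992 + (-1 - 6)*(1/3) = 4992 - 7*1/3 = 4992 - 7/3 = 14969/3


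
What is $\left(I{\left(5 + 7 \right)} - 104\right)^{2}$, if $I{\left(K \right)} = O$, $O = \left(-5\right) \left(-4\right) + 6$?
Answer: $6084$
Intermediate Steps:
$O = 26$ ($O = 20 + 6 = 26$)
$I{\left(K \right)} = 26$
$\left(I{\left(5 + 7 \right)} - 104\right)^{2} = \left(26 - 104\right)^{2} = \left(-78\right)^{2} = 6084$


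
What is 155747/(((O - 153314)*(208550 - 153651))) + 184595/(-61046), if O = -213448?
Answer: -929201322152743/307288273300437 ≈ -3.0239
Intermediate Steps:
155747/(((O - 153314)*(208550 - 153651))) + 184595/(-61046) = 155747/(((-213448 - 153314)*(208550 - 153651))) + 184595/(-61046) = 155747/((-366762*54899)) + 184595*(-1/61046) = 155747/(-20134867038) - 184595/61046 = 155747*(-1/20134867038) - 184595/61046 = -155747/20134867038 - 184595/61046 = -929201322152743/307288273300437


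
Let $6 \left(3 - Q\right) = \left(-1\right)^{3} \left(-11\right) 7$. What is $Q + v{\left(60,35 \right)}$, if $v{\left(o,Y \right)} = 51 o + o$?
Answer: $\frac{18661}{6} \approx 3110.2$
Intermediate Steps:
$v{\left(o,Y \right)} = 52 o$
$Q = - \frac{59}{6}$ ($Q = 3 - \frac{\left(-1\right)^{3} \left(-11\right) 7}{6} = 3 - \frac{\left(-1\right) \left(-11\right) 7}{6} = 3 - \frac{11 \cdot 7}{6} = 3 - \frac{77}{6} = - \frac{59}{6} \approx -9.8333$)
$Q + v{\left(60,35 \right)} = - \frac{59}{6} + 52 \cdot 60 = - \frac{59}{6} + 3120 = \frac{18661}{6}$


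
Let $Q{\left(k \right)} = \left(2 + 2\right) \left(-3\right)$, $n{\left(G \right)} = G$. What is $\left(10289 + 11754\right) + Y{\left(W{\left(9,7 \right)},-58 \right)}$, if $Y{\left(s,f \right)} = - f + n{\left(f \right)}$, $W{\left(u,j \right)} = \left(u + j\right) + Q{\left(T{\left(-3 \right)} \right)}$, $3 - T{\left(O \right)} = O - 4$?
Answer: $22043$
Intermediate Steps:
$T{\left(O \right)} = 7 - O$ ($T{\left(O \right)} = 3 - \left(O - 4\right) = 3 - \left(-4 + O\right) = 7 - O$)
$Q{\left(k \right)} = -12$ ($Q{\left(k \right)} = 4 \left(-3\right) = -12$)
$W{\left(u,j \right)} = -12 + j + u$ ($W{\left(u,j \right)} = \left(u + j\right) - 12 = \left(j + u\right) - 12 = -12 + j + u$)
$Y{\left(s,f \right)} = 0$ ($Y{\left(s,f \right)} = - f + f = 0$)
$\left(10289 + 11754\right) + Y{\left(W{\left(9,7 \right)},-58 \right)} = \left(10289 + 11754\right) + 0 = 22043 + 0 = 22043$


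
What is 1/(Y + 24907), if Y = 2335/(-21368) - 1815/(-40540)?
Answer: 43312936/1078792503053 ≈ 4.0149e-5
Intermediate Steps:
Y = -2793899/43312936 (Y = 2335*(-1/21368) - 1815*(-1/40540) = -2335/21368 + 363/8108 = -2793899/43312936 ≈ -0.064505)
1/(Y + 24907) = 1/(-2793899/43312936 + 24907) = 1/(1078792503053/43312936) = 43312936/1078792503053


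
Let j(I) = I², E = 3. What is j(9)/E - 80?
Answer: -53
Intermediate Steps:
j(9)/E - 80 = 9²/3 - 80 = 81*(⅓) - 80 = 27 - 80 = -53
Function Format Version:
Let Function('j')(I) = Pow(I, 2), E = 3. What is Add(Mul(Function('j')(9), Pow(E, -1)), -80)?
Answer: -53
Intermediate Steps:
Add(Mul(Function('j')(9), Pow(E, -1)), -80) = Add(Mul(Pow(9, 2), Pow(3, -1)), -80) = Add(Mul(81, Rational(1, 3)), -80) = Add(27, -80) = -53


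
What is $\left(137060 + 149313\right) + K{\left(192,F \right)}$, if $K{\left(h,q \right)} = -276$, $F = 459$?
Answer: $286097$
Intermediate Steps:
$\left(137060 + 149313\right) + K{\left(192,F \right)} = \left(137060 + 149313\right) - 276 = 286373 - 276 = 286097$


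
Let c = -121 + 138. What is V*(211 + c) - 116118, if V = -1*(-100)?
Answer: -93318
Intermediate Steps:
V = 100
c = 17
V*(211 + c) - 116118 = 100*(211 + 17) - 116118 = 100*228 - 116118 = 22800 - 116118 = -93318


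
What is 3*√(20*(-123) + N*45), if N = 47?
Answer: 3*I*√345 ≈ 55.723*I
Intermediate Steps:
3*√(20*(-123) + N*45) = 3*√(20*(-123) + 47*45) = 3*√(-2460 + 2115) = 3*√(-345) = 3*(I*√345) = 3*I*√345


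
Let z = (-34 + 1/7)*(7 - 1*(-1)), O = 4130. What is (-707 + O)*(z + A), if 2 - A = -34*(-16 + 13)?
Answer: -1269444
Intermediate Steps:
z = -1896/7 (z = (-34 + ⅐)*(7 + 1) = -237/7*8 = -1896/7 ≈ -270.86)
A = -100 (A = 2 - (-34)*(-16 + 13) = 2 - (-34)*(-3) = 2 - 1*102 = 2 - 102 = -100)
(-707 + O)*(z + A) = (-707 + 4130)*(-1896/7 - 100) = 3423*(-2596/7) = -1269444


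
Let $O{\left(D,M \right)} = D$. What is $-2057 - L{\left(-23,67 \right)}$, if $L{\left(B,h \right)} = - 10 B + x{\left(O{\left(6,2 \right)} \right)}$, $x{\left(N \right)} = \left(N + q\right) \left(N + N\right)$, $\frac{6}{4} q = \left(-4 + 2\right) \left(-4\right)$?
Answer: $-2423$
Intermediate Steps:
$q = \frac{16}{3}$ ($q = \frac{2 \left(-4 + 2\right) \left(-4\right)}{3} = \frac{2 \left(\left(-2\right) \left(-4\right)\right)}{3} = \frac{2}{3} \cdot 8 = \frac{16}{3} \approx 5.3333$)
$x{\left(N \right)} = 2 N \left(\frac{16}{3} + N\right)$ ($x{\left(N \right)} = \left(N + \frac{16}{3}\right) \left(N + N\right) = \left(\frac{16}{3} + N\right) 2 N = 2 N \left(\frac{16}{3} + N\right)$)
$L{\left(B,h \right)} = 136 - 10 B$ ($L{\left(B,h \right)} = - 10 B + \frac{2}{3} \cdot 6 \left(16 + 3 \cdot 6\right) = - 10 B + \frac{2}{3} \cdot 6 \left(16 + 18\right) = - 10 B + \frac{2}{3} \cdot 6 \cdot 34 = - 10 B + 136 = 136 - 10 B$)
$-2057 - L{\left(-23,67 \right)} = -2057 - \left(136 - -230\right) = -2057 - \left(136 + 230\right) = -2057 - 366 = -2423$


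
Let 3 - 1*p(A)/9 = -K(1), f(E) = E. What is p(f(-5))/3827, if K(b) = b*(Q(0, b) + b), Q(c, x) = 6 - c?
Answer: 90/3827 ≈ 0.023517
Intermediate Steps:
K(b) = b*(6 + b) (K(b) = b*((6 - 1*0) + b) = b*((6 + 0) + b) = b*(6 + b))
p(A) = 90 (p(A) = 27 - (-9)*1*(6 + 1) = 27 - (-9)*1*7 = 27 - (-9)*7 = 27 - 9*(-7) = 27 + 63 = 90)
p(f(-5))/3827 = 90/3827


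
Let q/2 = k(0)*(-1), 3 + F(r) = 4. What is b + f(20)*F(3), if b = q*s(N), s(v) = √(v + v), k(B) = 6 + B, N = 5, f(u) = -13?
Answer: -13 - 12*√10 ≈ -50.947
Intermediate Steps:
F(r) = 1 (F(r) = -3 + 4 = 1)
s(v) = √2*√v (s(v) = √(2*v) = √2*√v)
q = -12 (q = 2*((6 + 0)*(-1)) = 2*(6*(-1)) = 2*(-6) = -12)
b = -12*√10 (b = -12*√2*√5 = -12*√10 ≈ -37.947)
b + f(20)*F(3) = -12*√10 - 13*1 = -12*√10 - 13 = -13 - 12*√10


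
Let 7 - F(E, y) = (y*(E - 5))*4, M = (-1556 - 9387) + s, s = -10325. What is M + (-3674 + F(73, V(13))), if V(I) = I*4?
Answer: -39079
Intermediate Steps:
V(I) = 4*I
M = -21268 (M = (-1556 - 9387) - 10325 = -10943 - 10325 = -21268)
F(E, y) = 7 - 4*y*(-5 + E) (F(E, y) = 7 - y*(E - 5)*4 = 7 - y*(-5 + E)*4 = 7 - 4*y*(-5 + E))
M + (-3674 + F(73, V(13))) = -21268 + (-3674 + (7 + 20*(4*13) - 4*73*4*13)) = -21268 + (-3674 + (7 + 20*52 - 4*73*52)) = -21268 + (-3674 + (7 + 1040 - 15184)) = -21268 + (-3674 - 14137) = -21268 - 17811 = -39079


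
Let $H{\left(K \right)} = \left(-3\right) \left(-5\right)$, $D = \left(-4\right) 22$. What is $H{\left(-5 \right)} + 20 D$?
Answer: $-1745$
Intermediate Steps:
$D = -88$
$H{\left(K \right)} = 15$
$H{\left(-5 \right)} + 20 D = 15 + 20 \left(-88\right) = 15 - 1760 = -1745$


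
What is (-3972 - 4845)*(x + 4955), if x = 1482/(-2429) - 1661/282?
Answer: -9962074067683/228326 ≈ -4.3631e+7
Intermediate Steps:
x = -4452493/684978 (x = 1482*(-1/2429) - 1661*1/282 = -1482/2429 - 1661/282 = -4452493/684978 ≈ -6.5002)
(-3972 - 4845)*(x + 4955) = (-3972 - 4845)*(-4452493/684978 + 4955) = -8817*3389613497/684978 = -9962074067683/228326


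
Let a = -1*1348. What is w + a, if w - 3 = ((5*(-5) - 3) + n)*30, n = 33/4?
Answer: -3875/2 ≈ -1937.5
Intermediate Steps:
a = -1348
n = 33/4 (n = 33*(¼) = 33/4 ≈ 8.2500)
w = -1179/2 (w = 3 + ((5*(-5) - 3) + 33/4)*30 = 3 + ((-25 - 3) + 33/4)*30 = 3 + (-28 + 33/4)*30 = 3 - 79/4*30 = 3 - 1185/2 = -1179/2 ≈ -589.50)
w + a = -1179/2 - 1348 = -3875/2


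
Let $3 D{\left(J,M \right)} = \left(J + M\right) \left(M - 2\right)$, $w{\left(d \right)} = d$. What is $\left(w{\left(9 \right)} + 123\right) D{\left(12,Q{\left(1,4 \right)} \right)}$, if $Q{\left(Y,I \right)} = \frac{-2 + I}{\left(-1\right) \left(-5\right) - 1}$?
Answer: $-825$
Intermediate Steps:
$Q{\left(Y,I \right)} = - \frac{1}{2} + \frac{I}{4}$ ($Q{\left(Y,I \right)} = \frac{-2 + I}{5 - 1} = \frac{-2 + I}{4} = \left(-2 + I\right) \frac{1}{4} = - \frac{1}{2} + \frac{I}{4}$)
$D{\left(J,M \right)} = \frac{\left(-2 + M\right) \left(J + M\right)}{3}$ ($D{\left(J,M \right)} = \frac{\left(J + M\right) \left(M - 2\right)}{3} = \frac{\left(J + M\right) \left(-2 + M\right)}{3} = \frac{\left(-2 + M\right) \left(J + M\right)}{3}$)
$\left(w{\left(9 \right)} + 123\right) D{\left(12,Q{\left(1,4 \right)} \right)} = \left(9 + 123\right) \left(\left(- \frac{2}{3}\right) 12 - \frac{2 \left(- \frac{1}{2} + \frac{1}{4} \cdot 4\right)}{3} + \frac{\left(- \frac{1}{2} + \frac{1}{4} \cdot 4\right)^{2}}{3} + \frac{1}{3} \cdot 12 \left(- \frac{1}{2} + \frac{1}{4} \cdot 4\right)\right) = 132 \left(-8 - \frac{2 \left(- \frac{1}{2} + 1\right)}{3} + \frac{\left(- \frac{1}{2} + 1\right)^{2}}{3} + \frac{1}{3} \cdot 12 \left(- \frac{1}{2} + 1\right)\right) = 132 \left(-8 - \frac{1}{3} + \frac{1}{3 \cdot 4} + \frac{1}{3} \cdot 12 \cdot \frac{1}{2}\right) = 132 \left(-8 - \frac{1}{3} + \frac{1}{3} \cdot \frac{1}{4} + 2\right) = 132 \left(-8 - \frac{1}{3} + \frac{1}{12} + 2\right) = 132 \left(- \frac{25}{4}\right) = -825$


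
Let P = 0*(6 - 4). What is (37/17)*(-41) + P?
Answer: -1517/17 ≈ -89.235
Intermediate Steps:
P = 0 (P = 0*2 = 0)
(37/17)*(-41) + P = (37/17)*(-41) + 0 = -1517/17 + 0 = -1517/17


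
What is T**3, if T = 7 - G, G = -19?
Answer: 17576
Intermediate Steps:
T = 26 (T = 7 - 1*(-19) = 7 + 19 = 26)
T**3 = 26**3 = 17576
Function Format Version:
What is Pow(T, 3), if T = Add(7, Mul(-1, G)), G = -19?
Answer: 17576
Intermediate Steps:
T = 26 (T = Add(7, Mul(-1, -19)) = Add(7, 19) = 26)
Pow(T, 3) = Pow(26, 3) = 17576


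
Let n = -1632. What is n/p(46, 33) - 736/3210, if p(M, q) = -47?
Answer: 2602064/75435 ≈ 34.494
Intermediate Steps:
n/p(46, 33) - 736/3210 = -1632/(-47) - 736/3210 = -1632*(-1/47) - 736*1/3210 = 1632/47 - 368/1605 = 2602064/75435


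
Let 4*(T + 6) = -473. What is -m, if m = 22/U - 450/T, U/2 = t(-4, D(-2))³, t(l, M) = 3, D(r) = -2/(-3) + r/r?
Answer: -54067/13419 ≈ -4.0291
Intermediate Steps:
T = -497/4 (T = -6 + (¼)*(-473) = -6 - 473/4 = -497/4 ≈ -124.25)
D(r) = 5/3 (D(r) = -2*(-⅓) + 1 = ⅔ + 1 = 5/3)
U = 54 (U = 2*3³ = 2*27 = 54)
m = 54067/13419 (m = 22/54 - 450/(-497/4) = 22*(1/54) - 450*(-4/497) = 11/27 + 1800/497 = 54067/13419 ≈ 4.0291)
-m = -1*54067/13419 = -54067/13419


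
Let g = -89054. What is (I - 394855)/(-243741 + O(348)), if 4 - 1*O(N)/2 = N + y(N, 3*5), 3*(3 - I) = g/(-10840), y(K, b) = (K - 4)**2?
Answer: 6420338047/7822702260 ≈ 0.82073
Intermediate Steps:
y(K, b) = (-4 + K)**2
I = 4253/16260 (I = 3 - (-89054)/(3*(-10840)) = 3 - (-89054)*(-1)/(3*10840) = 3 - 1/3*44527/5420 = 3 - 44527/16260 = 4253/16260 ≈ 0.26156)
O(N) = 8 - 2*N - 2*(-4 + N)**2 (O(N) = 8 - 2*(N + (-4 + N)**2) = 8 + (-2*N - 2*(-4 + N)**2) = 8 - 2*N - 2*(-4 + N)**2)
(I - 394855)/(-243741 + O(348)) = (4253/16260 - 394855)/(-243741 + (8 - 2*348 - 2*(-4 + 348)**2)) = -6420338047/(16260*(-243741 + (8 - 696 - 2*344**2))) = -6420338047/(16260*(-243741 + (8 - 696 - 2*118336))) = -6420338047/(16260*(-243741 + (8 - 696 - 236672))) = -6420338047/(16260*(-243741 - 237360)) = -6420338047/16260/(-481101) = -6420338047/16260*(-1/481101) = 6420338047/7822702260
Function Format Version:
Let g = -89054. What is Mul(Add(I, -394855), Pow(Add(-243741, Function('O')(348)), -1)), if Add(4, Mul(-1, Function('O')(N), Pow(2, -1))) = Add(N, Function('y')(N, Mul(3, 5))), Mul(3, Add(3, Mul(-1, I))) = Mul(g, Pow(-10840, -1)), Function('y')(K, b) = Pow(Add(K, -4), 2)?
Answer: Rational(6420338047, 7822702260) ≈ 0.82073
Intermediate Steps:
Function('y')(K, b) = Pow(Add(-4, K), 2)
I = Rational(4253, 16260) (I = Add(3, Mul(Rational(-1, 3), Mul(-89054, Pow(-10840, -1)))) = Add(3, Mul(Rational(-1, 3), Mul(-89054, Rational(-1, 10840)))) = Add(3, Mul(Rational(-1, 3), Rational(44527, 5420))) = Add(3, Rational(-44527, 16260)) = Rational(4253, 16260) ≈ 0.26156)
Function('O')(N) = Add(8, Mul(-2, N), Mul(-2, Pow(Add(-4, N), 2))) (Function('O')(N) = Add(8, Mul(-2, Add(N, Pow(Add(-4, N), 2)))) = Add(8, Add(Mul(-2, N), Mul(-2, Pow(Add(-4, N), 2)))) = Add(8, Mul(-2, N), Mul(-2, Pow(Add(-4, N), 2))))
Mul(Add(I, -394855), Pow(Add(-243741, Function('O')(348)), -1)) = Mul(Add(Rational(4253, 16260), -394855), Pow(Add(-243741, Add(8, Mul(-2, 348), Mul(-2, Pow(Add(-4, 348), 2)))), -1)) = Mul(Rational(-6420338047, 16260), Pow(Add(-243741, Add(8, -696, Mul(-2, Pow(344, 2)))), -1)) = Mul(Rational(-6420338047, 16260), Pow(Add(-243741, Add(8, -696, Mul(-2, 118336))), -1)) = Mul(Rational(-6420338047, 16260), Pow(Add(-243741, Add(8, -696, -236672)), -1)) = Mul(Rational(-6420338047, 16260), Pow(Add(-243741, -237360), -1)) = Mul(Rational(-6420338047, 16260), Pow(-481101, -1)) = Mul(Rational(-6420338047, 16260), Rational(-1, 481101)) = Rational(6420338047, 7822702260)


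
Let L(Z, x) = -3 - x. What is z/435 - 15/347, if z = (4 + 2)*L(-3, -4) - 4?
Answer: -5831/150945 ≈ -0.038630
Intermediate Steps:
z = 2 (z = (4 + 2)*(-3 - 1*(-4)) - 4 = 6*(-3 + 4) - 4 = 6*1 - 4 = 6 - 4 = 2)
z/435 - 15/347 = 2/435 - 15/347 = -5831/150945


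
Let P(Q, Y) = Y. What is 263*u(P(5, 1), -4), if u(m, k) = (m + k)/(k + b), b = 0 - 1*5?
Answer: 263/3 ≈ 87.667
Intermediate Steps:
b = -5 (b = 0 - 5 = -5)
u(m, k) = (k + m)/(-5 + k) (u(m, k) = (m + k)/(k - 5) = (k + m)/(-5 + k))
263*u(P(5, 1), -4) = 263*((-4 + 1)/(-5 - 4)) = 263*(-3/(-9)) = 263*(-⅑*(-3)) = 263*(⅓) = 263/3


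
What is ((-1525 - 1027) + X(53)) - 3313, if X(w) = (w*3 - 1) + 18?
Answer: -5689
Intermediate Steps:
X(w) = 17 + 3*w (X(w) = (3*w - 1) + 18 = (-1 + 3*w) + 18 = 17 + 3*w)
((-1525 - 1027) + X(53)) - 3313 = ((-1525 - 1027) + (17 + 3*53)) - 3313 = (-2552 + (17 + 159)) - 3313 = (-2552 + 176) - 3313 = -2376 - 3313 = -5689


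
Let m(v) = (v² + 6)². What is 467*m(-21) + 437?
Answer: 93311240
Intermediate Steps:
m(v) = (6 + v²)²
467*m(-21) + 437 = 467*(6 + (-21)²)² + 437 = 467*(6 + 441)² + 437 = 467*447² + 437 = 467*199809 + 437 = 93310803 + 437 = 93311240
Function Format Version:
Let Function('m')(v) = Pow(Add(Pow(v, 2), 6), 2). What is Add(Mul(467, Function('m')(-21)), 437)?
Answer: 93311240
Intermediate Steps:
Function('m')(v) = Pow(Add(6, Pow(v, 2)), 2)
Add(Mul(467, Function('m')(-21)), 437) = Add(Mul(467, Pow(Add(6, Pow(-21, 2)), 2)), 437) = Add(Mul(467, Pow(Add(6, 441), 2)), 437) = Add(Mul(467, Pow(447, 2)), 437) = Add(Mul(467, 199809), 437) = Add(93310803, 437) = 93311240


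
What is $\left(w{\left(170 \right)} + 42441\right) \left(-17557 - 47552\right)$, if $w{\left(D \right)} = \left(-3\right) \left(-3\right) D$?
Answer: $-2862907839$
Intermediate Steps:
$w{\left(D \right)} = 9 D$
$\left(w{\left(170 \right)} + 42441\right) \left(-17557 - 47552\right) = \left(9 \cdot 170 + 42441\right) \left(-17557 - 47552\right) = \left(1530 + 42441\right) \left(-65109\right) = 43971 \left(-65109\right) = -2862907839$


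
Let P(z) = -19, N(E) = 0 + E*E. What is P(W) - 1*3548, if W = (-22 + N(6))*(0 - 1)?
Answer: -3567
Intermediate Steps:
N(E) = E² (N(E) = 0 + E² = E²)
W = -14 (W = (-22 + 6²)*(0 - 1) = (-22 + 36)*(-1) = 14*(-1) = -14)
P(W) - 1*3548 = -19 - 1*3548 = -19 - 3548 = -3567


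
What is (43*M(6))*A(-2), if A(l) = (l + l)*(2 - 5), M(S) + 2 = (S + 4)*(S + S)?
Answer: 60888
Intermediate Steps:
M(S) = -2 + 2*S*(4 + S) (M(S) = -2 + (S + 4)*(S + S) = -2 + (4 + S)*(2*S) = -2 + 2*S*(4 + S))
A(l) = -6*l (A(l) = (2*l)*(-3) = -6*l)
(43*M(6))*A(-2) = (43*(-2 + 2*6² + 8*6))*(-6*(-2)) = (43*(-2 + 2*36 + 48))*12 = (43*(-2 + 72 + 48))*12 = (43*118)*12 = 5074*12 = 60888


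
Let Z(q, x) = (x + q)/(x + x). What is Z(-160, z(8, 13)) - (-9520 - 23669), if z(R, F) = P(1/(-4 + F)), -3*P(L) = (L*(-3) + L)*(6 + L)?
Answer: 726281/22 ≈ 33013.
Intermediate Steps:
P(L) = 2*L*(6 + L)/3 (P(L) = -(L*(-3) + L)*(6 + L)/3 = -(-3*L + L)*(6 + L)/3 = -(-2*L)*(6 + L)/3 = -(-2)*L*(6 + L)/3 = 2*L*(6 + L)/3)
z(R, F) = 2*(6 + 1/(-4 + F))/(3*(-4 + F))
Z(q, x) = (q + x)/(2*x) (Z(q, x) = (q + x)/((2*x)) = (q + x)*(1/(2*x)) = (q + x)/(2*x))
Z(-160, z(8, 13)) - (-9520 - 23669) = (-160 + 2*(-23 + 6*13)/(3*(-4 + 13)²))/(2*((2*(-23 + 6*13)/(3*(-4 + 13)²)))) - (-9520 - 23669) = (-160 + (⅔)*(-23 + 78)/9²)/(2*(((⅔)*(-23 + 78)/9²))) - 1*(-33189) = (-160 + (⅔)*(1/81)*55)/(2*(((⅔)*(1/81)*55))) + 33189 = (-160 + 110/243)/(2*(110/243)) + 33189 = (½)*(243/110)*(-38770/243) + 33189 = -3877/22 + 33189 = 726281/22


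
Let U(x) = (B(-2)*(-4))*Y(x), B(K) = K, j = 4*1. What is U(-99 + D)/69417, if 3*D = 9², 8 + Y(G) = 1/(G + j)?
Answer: -1090/1180089 ≈ -0.00092366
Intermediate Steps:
j = 4
Y(G) = -8 + 1/(4 + G) (Y(G) = -8 + 1/(G + 4) = -8 + 1/(4 + G))
D = 27 (D = (⅓)*9² = (⅓)*81 = 27)
U(x) = 8*(-31 - 8*x)/(4 + x) (U(x) = (-2*(-4))*((-31 - 8*x)/(4 + x)) = 8*((-31 - 8*x)/(4 + x)) = 8*(-31 - 8*x)/(4 + x))
U(-99 + D)/69417 = (8*(-31 - 8*(-99 + 27))/(4 + (-99 + 27)))/69417 = (8*(-31 - 8*(-72))/(4 - 72))*(1/69417) = (8*(-31 + 576)/(-68))*(1/69417) = (8*(-1/68)*545)*(1/69417) = -1090/17*1/69417 = -1090/1180089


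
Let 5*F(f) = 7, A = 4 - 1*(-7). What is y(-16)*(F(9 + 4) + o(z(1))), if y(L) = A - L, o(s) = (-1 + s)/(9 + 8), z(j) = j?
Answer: 189/5 ≈ 37.800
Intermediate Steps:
A = 11 (A = 4 + 7 = 11)
F(f) = 7/5 (F(f) = (1/5)*7 = 7/5)
o(s) = -1/17 + s/17 (o(s) = (-1 + s)/17 = (-1 + s)*(1/17) = -1/17 + s/17)
y(L) = 11 - L
y(-16)*(F(9 + 4) + o(z(1))) = (11 - 1*(-16))*(7/5 + (-1/17 + (1/17)*1)) = (11 + 16)*(7/5 + (-1/17 + 1/17)) = 27*(7/5 + 0) = 27*(7/5) = 189/5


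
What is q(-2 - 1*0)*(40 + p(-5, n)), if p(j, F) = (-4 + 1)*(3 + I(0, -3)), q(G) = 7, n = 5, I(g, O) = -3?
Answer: 280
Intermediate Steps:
p(j, F) = 0 (p(j, F) = (-4 + 1)*(3 - 3) = -3*0 = 0)
q(-2 - 1*0)*(40 + p(-5, n)) = 7*(40 + 0) = 7*40 = 280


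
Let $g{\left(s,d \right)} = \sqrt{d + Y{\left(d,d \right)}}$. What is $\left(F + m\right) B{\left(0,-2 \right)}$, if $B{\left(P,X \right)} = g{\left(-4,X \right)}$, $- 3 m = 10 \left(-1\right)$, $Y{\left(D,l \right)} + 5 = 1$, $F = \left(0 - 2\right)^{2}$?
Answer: $\frac{22 i \sqrt{6}}{3} \approx 17.963 i$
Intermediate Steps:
$F = 4$ ($F = \left(-2\right)^{2} = 4$)
$Y{\left(D,l \right)} = -4$ ($Y{\left(D,l \right)} = -5 + 1 = -4$)
$g{\left(s,d \right)} = \sqrt{-4 + d}$ ($g{\left(s,d \right)} = \sqrt{d - 4} = \sqrt{-4 + d}$)
$m = \frac{10}{3}$ ($m = - \frac{10 \left(-1\right)}{3} = \left(- \frac{1}{3}\right) \left(-10\right) = \frac{10}{3} \approx 3.3333$)
$B{\left(P,X \right)} = \sqrt{-4 + X}$
$\left(F + m\right) B{\left(0,-2 \right)} = \left(4 + \frac{10}{3}\right) \sqrt{-4 - 2} = \frac{22 \sqrt{-6}}{3} = \frac{22 i \sqrt{6}}{3}$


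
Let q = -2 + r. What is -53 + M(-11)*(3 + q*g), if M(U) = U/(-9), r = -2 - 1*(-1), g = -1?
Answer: -137/3 ≈ -45.667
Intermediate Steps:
r = -1 (r = -2 + 1 = -1)
M(U) = -U/9 (M(U) = U*(-⅑) = -U/9)
q = -3 (q = -2 - 1 = -3)
-53 + M(-11)*(3 + q*g) = -53 + (-⅑*(-11))*(3 - 3*(-1)) = -53 + 11*(3 + 3)/9 = -53 + (11/9)*6 = -53 + 22/3 = -137/3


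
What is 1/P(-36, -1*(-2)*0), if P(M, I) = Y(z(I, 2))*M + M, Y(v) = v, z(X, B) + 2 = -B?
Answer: 1/108 ≈ 0.0092593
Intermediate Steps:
z(X, B) = -2 - B
P(M, I) = -3*M (P(M, I) = (-2 - 1*2)*M + M = (-2 - 2)*M + M = -4*M + M = -3*M)
1/P(-36, -1*(-2)*0) = 1/(-3*(-36)) = 1/108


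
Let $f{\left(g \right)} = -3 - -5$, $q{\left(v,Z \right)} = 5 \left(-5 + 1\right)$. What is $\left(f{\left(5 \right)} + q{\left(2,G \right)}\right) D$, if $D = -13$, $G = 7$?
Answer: $234$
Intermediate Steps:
$q{\left(v,Z \right)} = -20$ ($q{\left(v,Z \right)} = 5 \left(-4\right) = -20$)
$f{\left(g \right)} = 2$ ($f{\left(g \right)} = -3 + 5 = 2$)
$\left(f{\left(5 \right)} + q{\left(2,G \right)}\right) D = \left(2 - 20\right) \left(-13\right) = \left(-18\right) \left(-13\right) = 234$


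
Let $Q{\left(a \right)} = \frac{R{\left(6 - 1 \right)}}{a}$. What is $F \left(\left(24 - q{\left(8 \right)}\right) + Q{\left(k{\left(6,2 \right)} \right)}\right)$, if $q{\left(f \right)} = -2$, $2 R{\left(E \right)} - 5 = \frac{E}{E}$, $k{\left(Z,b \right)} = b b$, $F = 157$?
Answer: $\frac{16799}{4} \approx 4199.8$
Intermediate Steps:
$k{\left(Z,b \right)} = b^{2}$
$R{\left(E \right)} = 3$ ($R{\left(E \right)} = \frac{5}{2} + \frac{E \frac{1}{E}}{2} = \frac{5}{2} + \frac{1}{2} \cdot 1 = \frac{5}{2} + \frac{1}{2} = 3$)
$Q{\left(a \right)} = \frac{3}{a}$
$F \left(\left(24 - q{\left(8 \right)}\right) + Q{\left(k{\left(6,2 \right)} \right)}\right) = 157 \left(\left(24 - -2\right) + \frac{3}{2^{2}}\right) = 157 \left(\left(24 + 2\right) + \frac{3}{4}\right) = 157 \left(26 + 3 \cdot \frac{1}{4}\right) = 157 \left(26 + \frac{3}{4}\right) = 157 \cdot \frac{107}{4} = \frac{16799}{4}$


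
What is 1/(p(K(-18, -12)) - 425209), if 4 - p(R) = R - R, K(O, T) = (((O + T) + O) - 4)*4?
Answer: -1/425205 ≈ -2.3518e-6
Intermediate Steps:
K(O, T) = -16 + 4*T + 8*O (K(O, T) = ((T + 2*O) - 4)*4 = (-4 + T + 2*O)*4 = -16 + 4*T + 8*O)
p(R) = 4 (p(R) = 4 - (R - R) = 4 - 1*0 = 4 + 0 = 4)
1/(p(K(-18, -12)) - 425209) = 1/(4 - 425209) = 1/(-425205) = -1/425205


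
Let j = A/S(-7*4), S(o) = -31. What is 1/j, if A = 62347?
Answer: -31/62347 ≈ -0.00049722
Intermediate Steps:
j = -62347/31 (j = 62347/(-31) = 62347*(-1/31) = -62347/31 ≈ -2011.2)
1/j = 1/(-62347/31) = -31/62347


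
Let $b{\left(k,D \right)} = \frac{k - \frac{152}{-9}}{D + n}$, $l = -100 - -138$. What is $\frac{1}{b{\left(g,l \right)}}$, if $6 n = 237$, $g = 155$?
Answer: $\frac{1395}{3094} \approx 0.45087$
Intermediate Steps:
$n = \frac{79}{2}$ ($n = \frac{1}{6} \cdot 237 = \frac{79}{2} \approx 39.5$)
$l = 38$ ($l = -100 + 138 = 38$)
$b{\left(k,D \right)} = \frac{\frac{152}{9} + k}{\frac{79}{2} + D}$ ($b{\left(k,D \right)} = \frac{k - \frac{152}{-9}}{D + \frac{79}{2}} = \frac{k - - \frac{152}{9}}{\frac{79}{2} + D} = \frac{k + \frac{152}{9}}{\frac{79}{2} + D} = \frac{\frac{152}{9} + k}{\frac{79}{2} + D}$)
$\frac{1}{b{\left(g,l \right)}} = \frac{1}{\frac{2}{9} \frac{1}{79 + 2 \cdot 38} \left(152 + 9 \cdot 155\right)} = \frac{1}{\frac{2}{9} \frac{1}{79 + 76} \left(152 + 1395\right)} = \frac{1}{\frac{2}{9} \cdot \frac{1}{155} \cdot 1547} = \frac{1}{\frac{3094}{1395}} = \frac{1395}{3094}$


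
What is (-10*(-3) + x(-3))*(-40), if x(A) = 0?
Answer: -1200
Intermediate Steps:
(-10*(-3) + x(-3))*(-40) = (-10*(-3) + 0)*(-40) = (30 + 0)*(-40) = 30*(-40) = -1200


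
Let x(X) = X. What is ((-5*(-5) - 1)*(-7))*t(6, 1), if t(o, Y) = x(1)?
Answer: -168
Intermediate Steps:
t(o, Y) = 1
((-5*(-5) - 1)*(-7))*t(6, 1) = ((-5*(-5) - 1)*(-7))*1 = ((25 - 1)*(-7))*1 = (24*(-7))*1 = -168*1 = -168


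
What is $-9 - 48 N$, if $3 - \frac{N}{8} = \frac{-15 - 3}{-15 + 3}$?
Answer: $-585$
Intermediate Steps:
$N = 12$ ($N = 24 - 8 \frac{-15 - 3}{-15 + 3} = 24 - 8 \left(- \frac{18}{-12}\right) = 24 - 8 \left(\left(-18\right) \left(- \frac{1}{12}\right)\right) = 24 - 12 = 12$)
$-9 - 48 N = -9 - 576 = -585$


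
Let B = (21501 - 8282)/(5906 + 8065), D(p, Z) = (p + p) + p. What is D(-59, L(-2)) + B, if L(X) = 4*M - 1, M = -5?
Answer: -2459648/13971 ≈ -176.05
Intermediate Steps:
L(X) = -21 (L(X) = 4*(-5) - 1 = -20 - 1 = -21)
D(p, Z) = 3*p (D(p, Z) = 2*p + p = 3*p)
B = 13219/13971 ≈ 0.94617
D(-59, L(-2)) + B = 3*(-59) + 13219/13971 = -177 + 13219/13971 = -2459648/13971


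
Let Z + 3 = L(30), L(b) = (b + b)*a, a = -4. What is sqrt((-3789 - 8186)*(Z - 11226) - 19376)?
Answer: sqrt(137321899) ≈ 11718.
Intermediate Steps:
L(b) = -8*b (L(b) = (b + b)*(-4) = (2*b)*(-4) = -8*b)
Z = -243 (Z = -3 - 8*30 = -3 - 240 = -243)
sqrt((-3789 - 8186)*(Z - 11226) - 19376) = sqrt((-3789 - 8186)*(-243 - 11226) - 19376) = sqrt(-11975*(-11469) - 19376) = sqrt(137341275 - 19376) = sqrt(137321899)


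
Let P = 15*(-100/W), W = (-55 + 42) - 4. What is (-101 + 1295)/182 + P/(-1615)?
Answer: 3250827/499681 ≈ 6.5058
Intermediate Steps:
W = -17 (W = -13 - 4 = -17)
P = 1500/17 (P = 15*(-100/(-17)) = 15*(-100*(-1/17)) = 15*(100/17) = 1500/17 ≈ 88.235)
(-101 + 1295)/182 + P/(-1615) = (-101 + 1295)/182 + (1500/17)/(-1615) = 1194*(1/182) + (1500/17)*(-1/1615) = 597/91 - 300/5491 = 3250827/499681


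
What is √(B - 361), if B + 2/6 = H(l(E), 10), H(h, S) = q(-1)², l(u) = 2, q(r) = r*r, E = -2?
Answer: I*√3243/3 ≈ 18.982*I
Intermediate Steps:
q(r) = r²
H(h, S) = 1 (H(h, S) = ((-1)²)² = 1² = 1)
B = ⅔ (B = -⅓ + 1 = ⅔ ≈ 0.66667)
√(B - 361) = √(⅔ - 361) = √(-1081/3) = I*√3243/3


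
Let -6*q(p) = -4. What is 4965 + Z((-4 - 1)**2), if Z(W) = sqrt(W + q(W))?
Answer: 4965 + sqrt(231)/3 ≈ 4970.1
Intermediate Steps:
q(p) = 2/3 (q(p) = -1/6*(-4) = 2/3)
Z(W) = sqrt(2/3 + W) (Z(W) = sqrt(W + 2/3) = sqrt(2/3 + W))
4965 + Z((-4 - 1)**2) = 4965 + sqrt(6 + 9*(-4 - 1)**2)/3 = 4965 + sqrt(6 + 9*(-5)**2)/3 = 4965 + sqrt(6 + 9*25)/3 = 4965 + sqrt(6 + 225)/3 = 4965 + sqrt(231)/3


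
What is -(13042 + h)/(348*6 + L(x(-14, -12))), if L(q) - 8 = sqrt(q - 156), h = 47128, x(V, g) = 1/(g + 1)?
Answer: -1387279520/48327093 + 60170*I*sqrt(18887)/48327093 ≈ -28.706 + 0.17111*I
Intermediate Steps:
x(V, g) = 1/(1 + g)
L(q) = 8 + sqrt(-156 + q) (L(q) = 8 + sqrt(q - 156) = 8 + sqrt(-156 + q))
-(13042 + h)/(348*6 + L(x(-14, -12))) = -(13042 + 47128)/(348*6 + (8 + sqrt(-156 + 1/(1 - 12)))) = -60170/(2088 + (8 + sqrt(-156 + 1/(-11)))) = -60170/(2088 + (8 + sqrt(-156 - 1/11))) = -60170/(2088 + (8 + sqrt(-1717/11))) = -60170/(2088 + (8 + I*sqrt(18887)/11)) = -60170/(2096 + I*sqrt(18887)/11)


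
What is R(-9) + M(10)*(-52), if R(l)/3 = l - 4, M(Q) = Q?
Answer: -559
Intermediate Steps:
R(l) = -12 + 3*l (R(l) = 3*(l - 4) = 3*(-4 + l) = -12 + 3*l)
R(-9) + M(10)*(-52) = (-12 + 3*(-9)) + 10*(-52) = (-12 - 27) - 520 = -39 - 520 = -559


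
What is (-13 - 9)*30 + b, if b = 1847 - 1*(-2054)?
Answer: 3241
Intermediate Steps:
b = 3901 (b = 1847 + 2054 = 3901)
(-13 - 9)*30 + b = (-13 - 9)*30 + 3901 = -22*30 + 3901 = -660 + 3901 = 3241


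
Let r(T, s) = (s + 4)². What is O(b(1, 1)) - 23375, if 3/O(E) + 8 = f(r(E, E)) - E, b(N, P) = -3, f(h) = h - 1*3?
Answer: -163628/7 ≈ -23375.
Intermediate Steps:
r(T, s) = (4 + s)²
f(h) = -3 + h (f(h) = h - 3 = -3 + h)
O(E) = 3/(-11 + (4 + E)² - E) (O(E) = 3/(-8 + ((-3 + (4 + E)²) - E)) = 3/(-8 + (-3 + (4 + E)² - E)) = 3/(-11 + (4 + E)² - E))
O(b(1, 1)) - 23375 = 3/(5 + (-3)² + 7*(-3)) - 23375 = 3/(5 + 9 - 21) - 23375 = 3/(-7) - 23375 = 3*(-⅐) - 23375 = -3/7 - 23375 = -163628/7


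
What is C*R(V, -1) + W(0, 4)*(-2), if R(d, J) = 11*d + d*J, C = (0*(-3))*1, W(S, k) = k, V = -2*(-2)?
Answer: -8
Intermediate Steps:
V = 4
C = 0 (C = 0*1 = 0)
R(d, J) = 11*d + J*d
C*R(V, -1) + W(0, 4)*(-2) = 0*(4*(11 - 1)) + 4*(-2) = 0*(4*10) - 8 = 0*40 - 8 = 0 - 8 = -8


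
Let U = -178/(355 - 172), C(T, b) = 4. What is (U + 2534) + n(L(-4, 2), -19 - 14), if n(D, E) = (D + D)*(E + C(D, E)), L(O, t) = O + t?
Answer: 484772/183 ≈ 2649.0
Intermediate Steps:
U = -178/183 ≈ -0.97268
n(D, E) = 2*D*(4 + E) (n(D, E) = (D + D)*(E + 4) = (2*D)*(4 + E) = 2*D*(4 + E))
(U + 2534) + n(L(-4, 2), -19 - 14) = (-178/183 + 2534) + 2*(-4 + 2)*(4 + (-19 - 14)) = 463544/183 + 2*(-2)*(4 - 33) = 463544/183 + 2*(-2)*(-29) = 463544/183 + 116 = 484772/183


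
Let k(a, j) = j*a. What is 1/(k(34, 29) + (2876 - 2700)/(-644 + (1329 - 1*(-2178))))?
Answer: 2863/2823094 ≈ 0.0010141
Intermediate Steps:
k(a, j) = a*j
1/(k(34, 29) + (2876 - 2700)/(-644 + (1329 - 1*(-2178)))) = 1/(34*29 + (2876 - 2700)/(-644 + (1329 - 1*(-2178)))) = 1/(986 + 176/(-644 + (1329 + 2178))) = 1/(986 + 176/(-644 + 3507)) = 1/(986 + 176/2863) = 1/(2823094/2863) = 2863/2823094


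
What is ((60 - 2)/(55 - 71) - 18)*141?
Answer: -24393/8 ≈ -3049.1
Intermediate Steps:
((60 - 2)/(55 - 71) - 18)*141 = (58/(-16) - 18)*141 = (58*(-1/16) - 18)*141 = (-29/8 - 18)*141 = -173/8*141 = -24393/8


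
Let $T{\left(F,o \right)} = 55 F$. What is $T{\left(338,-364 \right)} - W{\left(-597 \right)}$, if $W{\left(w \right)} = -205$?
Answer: $18795$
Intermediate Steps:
$T{\left(338,-364 \right)} - W{\left(-597 \right)} = 55 \cdot 338 - -205 = 18590 + 205 = 18795$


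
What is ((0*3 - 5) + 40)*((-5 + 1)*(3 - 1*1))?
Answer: -280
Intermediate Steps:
((0*3 - 5) + 40)*((-5 + 1)*(3 - 1*1)) = ((0 - 5) + 40)*(-4*(3 - 1)) = (-5 + 40)*(-4*2) = 35*(-8) = -280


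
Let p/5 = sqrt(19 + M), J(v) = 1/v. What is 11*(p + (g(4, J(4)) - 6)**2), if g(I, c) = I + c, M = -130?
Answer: 539/16 + 55*I*sqrt(111) ≈ 33.688 + 579.46*I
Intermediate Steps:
p = 5*I*sqrt(111) (p = 5*sqrt(19 - 130) = 5*sqrt(-111) = 5*(I*sqrt(111)) = 5*I*sqrt(111) ≈ 52.678*I)
11*(p + (g(4, J(4)) - 6)**2) = 11*(5*I*sqrt(111) + ((4 + 1/4) - 6)**2) = 11*(5*I*sqrt(111) + (17/4 - 6)**2) = 11*(5*I*sqrt(111) + (-7/4)**2) = 11*(5*I*sqrt(111) + 49/16) = 11*(49/16 + 5*I*sqrt(111)) = 539/16 + 55*I*sqrt(111)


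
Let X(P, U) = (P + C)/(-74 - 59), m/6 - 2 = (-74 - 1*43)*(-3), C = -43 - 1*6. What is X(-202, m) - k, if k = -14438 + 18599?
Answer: -553162/133 ≈ -4159.1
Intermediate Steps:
C = -49 (C = -43 - 6 = -49)
k = 4161
m = 2118 (m = 12 + 6*((-74 - 1*43)*(-3)) = 12 + 6*((-74 - 43)*(-3)) = 12 + 6*(-117*(-3)) = 12 + 6*351 = 12 + 2106 = 2118)
X(P, U) = 7/19 - P/133 (X(P, U) = (P - 49)/(-74 - 59) = (-49 + P)/(-133) = (-49 + P)*(-1/133) = 7/19 - P/133)
X(-202, m) - k = (7/19 - 1/133*(-202)) - 1*4161 = (7/19 + 202/133) - 4161 = 251/133 - 4161 = -553162/133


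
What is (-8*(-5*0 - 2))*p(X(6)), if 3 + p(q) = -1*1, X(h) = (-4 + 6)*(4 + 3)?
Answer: -64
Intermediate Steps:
X(h) = 14 (X(h) = 2*7 = 14)
p(q) = -4 (p(q) = -3 - 1*1 = -3 - 1 = -4)
(-8*(-5*0 - 2))*p(X(6)) = -8*(-5*0 - 2)*(-4) = -8*(0 - 2)*(-4) = -8*(-2)*(-4) = 16*(-4) = -64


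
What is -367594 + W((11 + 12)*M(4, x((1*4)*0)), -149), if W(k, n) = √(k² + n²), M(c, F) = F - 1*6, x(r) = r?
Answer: -367594 + √41245 ≈ -3.6739e+5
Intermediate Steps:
M(c, F) = -6 + F (M(c, F) = F - 6 = -6 + F)
-367594 + W((11 + 12)*M(4, x((1*4)*0)), -149) = -367594 + √(((11 + 12)*(-6 + (1*4)*0))² + (-149)²) = -367594 + √((23*(-6 + 4*0))² + 22201) = -367594 + √((23*(-6 + 0))² + 22201) = -367594 + √((23*(-6))² + 22201) = -367594 + √((-138)² + 22201) = -367594 + √(19044 + 22201) = -367594 + √41245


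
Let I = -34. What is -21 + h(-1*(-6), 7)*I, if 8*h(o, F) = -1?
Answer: -67/4 ≈ -16.750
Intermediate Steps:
h(o, F) = -1/8 (h(o, F) = (1/8)*(-1) = -1/8)
-21 + h(-1*(-6), 7)*I = -21 - 1/8*(-34) = -21 + 17/4 = -67/4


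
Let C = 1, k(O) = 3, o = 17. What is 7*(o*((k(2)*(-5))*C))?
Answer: -1785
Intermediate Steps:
7*(o*((k(2)*(-5))*C)) = 7*(17*((3*(-5))*1)) = 7*(17*(-15*1)) = 7*(17*(-15)) = 7*(-255) = -1785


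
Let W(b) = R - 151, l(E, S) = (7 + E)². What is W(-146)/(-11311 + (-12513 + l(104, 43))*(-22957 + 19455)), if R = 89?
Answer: -62/661073 ≈ -9.3787e-5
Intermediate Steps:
W(b) = -62 (W(b) = 89 - 151 = -62)
W(-146)/(-11311 + (-12513 + l(104, 43))*(-22957 + 19455)) = -62/(-11311 + (-12513 + (7 + 104)²)*(-22957 + 19455)) = -62/(-11311 + (-12513 + 111²)*(-3502)) = -62/(-11311 + (-12513 + 12321)*(-3502)) = -62/(-11311 - 192*(-3502)) = -62/(-11311 + 672384) = -62/661073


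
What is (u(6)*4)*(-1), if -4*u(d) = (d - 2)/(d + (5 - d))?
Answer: 4/5 ≈ 0.80000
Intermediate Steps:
u(d) = 1/10 - d/20 (u(d) = -(d - 2)/(4*(d + (5 - d))) = -(-2 + d)/(4*5) = -(-2/5 + d/5)/4 = 1/10 - d/20)
(u(6)*4)*(-1) = ((1/10 - 1/20*6)*4)*(-1) = ((1/10 - 3/10)*4)*(-1) = -1/5*4*(-1) = -4/5*(-1) = 4/5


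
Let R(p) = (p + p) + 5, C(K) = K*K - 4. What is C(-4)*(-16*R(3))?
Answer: -2112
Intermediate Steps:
C(K) = -4 + K**2 (C(K) = K**2 - 4 = -4 + K**2)
R(p) = 5 + 2*p (R(p) = 2*p + 5 = 5 + 2*p)
C(-4)*(-16*R(3)) = (-4 + (-4)**2)*(-16*(5 + 2*3)) = (-4 + 16)*(-16*(5 + 6)) = 12*(-16*11) = 12*(-176) = -2112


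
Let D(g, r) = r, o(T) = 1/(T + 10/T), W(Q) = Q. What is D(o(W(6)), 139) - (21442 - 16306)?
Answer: -4997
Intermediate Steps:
D(o(W(6)), 139) - (21442 - 16306) = 139 - (21442 - 16306) = 139 - 1*5136 = 139 - 5136 = -4997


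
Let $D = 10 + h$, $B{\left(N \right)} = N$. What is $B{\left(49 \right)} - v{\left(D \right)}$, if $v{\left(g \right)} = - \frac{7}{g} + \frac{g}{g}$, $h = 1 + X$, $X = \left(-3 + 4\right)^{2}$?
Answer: $\frac{583}{12} \approx 48.583$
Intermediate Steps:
$X = 1$ ($X = 1^{2} = 1$)
$h = 2$ ($h = 1 + 1 = 2$)
$D = 12$ ($D = 10 + 2 = 12$)
$v{\left(g \right)} = 1 - \frac{7}{g}$ ($v{\left(g \right)} = - \frac{7}{g} + 1 = 1 - \frac{7}{g}$)
$B{\left(49 \right)} - v{\left(D \right)} = 49 - \frac{-7 + 12}{12} = 49 - \frac{1}{12} \cdot 5 = 49 - \frac{5}{12} = \frac{583}{12}$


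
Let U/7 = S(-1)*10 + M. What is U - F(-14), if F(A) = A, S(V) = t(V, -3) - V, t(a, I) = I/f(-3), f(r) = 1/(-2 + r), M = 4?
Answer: 1162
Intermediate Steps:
t(a, I) = -5*I (t(a, I) = I/(1/(-2 - 3)) = I/(1/(-5)) = I/(-⅕) = I*(-5) = -5*I)
S(V) = 15 - V (S(V) = -5*(-3) - V = 15 - V)
U = 1148 (U = 7*((15 - 1*(-1))*10 + 4) = 7*((15 + 1)*10 + 4) = 7*(16*10 + 4) = 7*(160 + 4) = 7*164 = 1148)
U - F(-14) = 1148 - 1*(-14) = 1148 + 14 = 1162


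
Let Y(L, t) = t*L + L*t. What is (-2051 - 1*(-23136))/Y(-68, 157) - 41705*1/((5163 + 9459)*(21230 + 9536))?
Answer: -2371549528895/2401355092776 ≈ -0.98759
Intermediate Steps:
Y(L, t) = 2*L*t (Y(L, t) = L*t + L*t = 2*L*t)
(-2051 - 1*(-23136))/Y(-68, 157) - 41705*1/((5163 + 9459)*(21230 + 9536)) = (-2051 - 1*(-23136))/((2*(-68)*157)) - 41705*1/((5163 + 9459)*(21230 + 9536)) = (-2051 + 23136)/(-21352) - 41705/(14622*30766) = 21085*(-1/21352) - 41705/449860452 = -21085/21352 - 41705*1/449860452 = -21085/21352 - 41705/449860452 = -2371549528895/2401355092776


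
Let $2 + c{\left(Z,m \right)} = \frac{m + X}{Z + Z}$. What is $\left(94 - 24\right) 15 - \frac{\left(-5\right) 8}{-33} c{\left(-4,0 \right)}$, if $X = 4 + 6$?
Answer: $\frac{34780}{33} \approx 1053.9$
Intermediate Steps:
$X = 10$
$c{\left(Z,m \right)} = -2 + \frac{10 + m}{2 Z}$ ($c{\left(Z,m \right)} = -2 + \frac{m + 10}{Z + Z} = -2 + \frac{10 + m}{2 Z}$)
$\left(94 - 24\right) 15 - \frac{\left(-5\right) 8}{-33} c{\left(-4,0 \right)} = \left(94 - 24\right) 15 - \frac{\left(-5\right) 8}{-33} \frac{10 + 0 - -16}{2 \left(-4\right)} = 70 \cdot 15 - \left(-40\right) \left(- \frac{1}{33}\right) \frac{1}{2} \left(- \frac{1}{4}\right) \left(10 + 0 + 16\right) = 1050 - \frac{40 \cdot \frac{1}{2} \left(- \frac{1}{4}\right) 26}{33} = 1050 - \frac{40}{33} \left(- \frac{13}{4}\right) = 1050 - - \frac{130}{33} = 1050 + \frac{130}{33} = \frac{34780}{33}$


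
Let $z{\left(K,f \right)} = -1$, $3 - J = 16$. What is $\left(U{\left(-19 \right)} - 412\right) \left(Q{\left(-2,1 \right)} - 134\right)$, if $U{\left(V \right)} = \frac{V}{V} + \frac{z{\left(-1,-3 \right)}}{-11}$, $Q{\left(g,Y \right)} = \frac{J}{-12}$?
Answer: $\frac{163850}{3} \approx 54617.0$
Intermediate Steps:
$J = -13$ ($J = 3 - 16 = -13$)
$Q{\left(g,Y \right)} = \frac{13}{12}$ ($Q{\left(g,Y \right)} = - \frac{13}{-12} = \left(-13\right) \left(- \frac{1}{12}\right) = \frac{13}{12}$)
$U{\left(V \right)} = \frac{12}{11}$ ($U{\left(V \right)} = \frac{V}{V} - \frac{1}{-11} = 1 - - \frac{1}{11} = 1 + \frac{1}{11} = \frac{12}{11}$)
$\left(U{\left(-19 \right)} - 412\right) \left(Q{\left(-2,1 \right)} - 134\right) = \left(\frac{12}{11} - 412\right) \left(\frac{13}{12} - 134\right) = \left(- \frac{4520}{11}\right) \left(- \frac{1595}{12}\right) = \frac{163850}{3}$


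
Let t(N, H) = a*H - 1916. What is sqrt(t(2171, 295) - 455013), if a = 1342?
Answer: I*sqrt(61039) ≈ 247.06*I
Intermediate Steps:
t(N, H) = -1916 + 1342*H (t(N, H) = 1342*H - 1916 = -1916 + 1342*H)
sqrt(t(2171, 295) - 455013) = sqrt((-1916 + 1342*295) - 455013) = sqrt((-1916 + 395890) - 455013) = sqrt(393974 - 455013) = sqrt(-61039) = I*sqrt(61039)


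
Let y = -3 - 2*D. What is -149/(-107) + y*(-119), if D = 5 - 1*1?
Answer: 140212/107 ≈ 1310.4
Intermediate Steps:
D = 4 (D = 5 - 1 = 4)
y = -11 (y = -3 - 2*4 = -3 - 8 = -11)
-149/(-107) + y*(-119) = -149/(-107) - 11*(-119) = -149*(-1/107) + 1309 = 149/107 + 1309 = 140212/107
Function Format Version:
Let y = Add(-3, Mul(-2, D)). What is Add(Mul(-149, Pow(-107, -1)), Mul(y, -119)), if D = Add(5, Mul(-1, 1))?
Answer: Rational(140212, 107) ≈ 1310.4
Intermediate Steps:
D = 4 (D = Add(5, -1) = 4)
y = -11 (y = Add(-3, Mul(-2, 4)) = Add(-3, -8) = -11)
Add(Mul(-149, Pow(-107, -1)), Mul(y, -119)) = Add(Mul(-149, Pow(-107, -1)), Mul(-11, -119)) = Add(Mul(-149, Rational(-1, 107)), 1309) = Add(Rational(149, 107), 1309) = Rational(140212, 107)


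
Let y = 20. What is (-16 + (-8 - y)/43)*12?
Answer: -8592/43 ≈ -199.81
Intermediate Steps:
(-16 + (-8 - y)/43)*12 = (-16 + (-8 - 1*20)/43)*12 = (-16 + (-8 - 20)*(1/43))*12 = (-16 - 28*1/43)*12 = (-16 - 28/43)*12 = -716/43*12 = -8592/43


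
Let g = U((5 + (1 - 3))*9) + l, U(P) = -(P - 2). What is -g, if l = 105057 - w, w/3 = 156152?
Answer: 363424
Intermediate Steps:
w = 468456 (w = 3*156152 = 468456)
l = -363399 (l = 105057 - 1*468456 = 105057 - 468456 = -363399)
U(P) = 2 - P (U(P) = -(-2 + P) = 2 - P)
g = -363424 (g = (2 - (5 + (1 - 3))*9) - 363399 = (2 - (5 - 2)*9) - 363399 = (2 - 3*9) - 363399 = (2 - 1*27) - 363399 = (2 - 27) - 363399 = -25 - 363399 = -363424)
-g = -1*(-363424) = 363424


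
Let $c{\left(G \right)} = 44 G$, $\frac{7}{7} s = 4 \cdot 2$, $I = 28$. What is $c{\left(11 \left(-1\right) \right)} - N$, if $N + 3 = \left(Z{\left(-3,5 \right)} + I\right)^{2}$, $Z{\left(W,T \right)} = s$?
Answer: $-1777$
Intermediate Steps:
$s = 8$ ($s = 4 \cdot 2 = 8$)
$Z{\left(W,T \right)} = 8$
$N = 1293$ ($N = -3 + \left(8 + 28\right)^{2} = -3 + 36^{2} = -3 + 1296 = 1293$)
$c{\left(11 \left(-1\right) \right)} - N = 44 \cdot 11 \left(-1\right) - 1293 = 44 \left(-11\right) - 1293 = -484 - 1293 = -1777$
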